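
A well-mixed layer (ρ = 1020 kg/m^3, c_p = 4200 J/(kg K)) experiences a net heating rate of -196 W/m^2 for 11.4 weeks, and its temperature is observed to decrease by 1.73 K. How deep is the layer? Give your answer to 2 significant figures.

180 m

Heat input Q = F Δt = -196 × 6.89×10^6 s = -1.35×10^9 J/m².
Required areal heat capacity C = Q / ΔT = 7.81×10^8 J/(m²·K).
Depth D = C / (ρ c_p) = 7.81×10^8 / (1020 × 4200) = 182 m.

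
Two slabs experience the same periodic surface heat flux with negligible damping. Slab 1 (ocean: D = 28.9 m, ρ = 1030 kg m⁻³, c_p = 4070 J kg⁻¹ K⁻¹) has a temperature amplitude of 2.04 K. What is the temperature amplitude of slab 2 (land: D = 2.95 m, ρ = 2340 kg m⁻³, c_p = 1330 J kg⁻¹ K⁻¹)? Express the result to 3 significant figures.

26.9 K

C_ocean = 1.21×10^8 J/(m²·K); C_land = 9.18×10^6 J/(m²·K).
A ∝ 1/C ⇒ A_land = A_ocean × C_ocean/C_land = 2.04 × 13.2 = 26.9 K.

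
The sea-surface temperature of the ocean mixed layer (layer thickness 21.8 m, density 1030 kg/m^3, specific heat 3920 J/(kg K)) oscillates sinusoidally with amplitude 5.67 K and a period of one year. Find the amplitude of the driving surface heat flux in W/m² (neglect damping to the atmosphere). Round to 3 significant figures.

Areal heat capacity C = ρ c_p D = 1030 × 3920 × 21.8 = 8.80×10^7 J m⁻² K⁻¹.
ω = 2π / 3.15×10^7 s = 1.99×10^-7 s⁻¹.
Cω = 8.80×10^7 × 1.99×10^-7 = 17.5 W/(m²·K).
F₀ = A × Cω = 5.67 × 17.5 = 99.4 W/m².

99.4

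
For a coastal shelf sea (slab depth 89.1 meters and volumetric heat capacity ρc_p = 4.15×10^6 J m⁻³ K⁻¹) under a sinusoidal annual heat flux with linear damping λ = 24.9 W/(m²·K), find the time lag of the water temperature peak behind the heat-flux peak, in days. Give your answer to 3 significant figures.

72.3 days

Areal heat capacity C = ρc_p × D = 4.15×10^6 × 89.1 = 3.70×10^8 J/(m²·K).
ω = 2π / 3.15×10^7 s = 1.99×10^-7 s⁻¹.
Phase lag φ = arctan(Cω/λ) = arctan(73.7/24.9) = 1.24 rad.
Time lag = φ / ω = 1.24 / 1.99×10^-7 = 6.25×10^6 s = 72.3 days.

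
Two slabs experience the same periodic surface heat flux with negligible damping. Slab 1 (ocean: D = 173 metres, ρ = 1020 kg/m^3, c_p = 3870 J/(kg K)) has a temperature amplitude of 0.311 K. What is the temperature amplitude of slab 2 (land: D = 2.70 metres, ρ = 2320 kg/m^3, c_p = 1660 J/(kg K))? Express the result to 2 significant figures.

20 K

C_ocean = 6.83×10^8 J/(m²·K); C_land = 1.04×10^7 J/(m²·K).
A ∝ 1/C ⇒ A_land = A_ocean × C_ocean/C_land = 0.311 × 65.7 = 20.4 K.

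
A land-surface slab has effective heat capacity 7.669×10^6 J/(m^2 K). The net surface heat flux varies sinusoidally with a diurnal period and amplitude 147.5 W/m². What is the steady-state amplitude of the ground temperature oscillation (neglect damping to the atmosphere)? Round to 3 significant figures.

0.264 K

Areal heat capacity C = 7.669×10^6 J/(m^2 K) (given).
Angular frequency ω = 2π / T = 2π / 86400 s = 7.27×10^-5 s⁻¹.
Cω = 7.67×10^6 × 7.27×10^-5 = 558 W/(m²·K).
Amplitude A = F₀ / (Cω) = 147.5 / 558 = 0.264 K.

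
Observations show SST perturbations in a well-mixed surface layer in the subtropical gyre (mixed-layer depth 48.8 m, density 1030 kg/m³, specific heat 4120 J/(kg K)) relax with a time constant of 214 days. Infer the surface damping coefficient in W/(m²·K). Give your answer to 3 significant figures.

Areal heat capacity C = ρ c_p D = 1030 × 4120 × 48.8 = 2.07×10^8 J m⁻² K⁻¹.
τ = 214 days = 1.85×10^7 s.
λ = C / τ = 2.07×10^8 / 1.85×10^7 = 11.2 W/(m²·K).

11.2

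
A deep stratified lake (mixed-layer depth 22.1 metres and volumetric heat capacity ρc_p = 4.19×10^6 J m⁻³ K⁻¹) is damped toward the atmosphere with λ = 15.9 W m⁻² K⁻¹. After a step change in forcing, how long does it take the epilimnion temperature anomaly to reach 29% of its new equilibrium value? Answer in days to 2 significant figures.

23 days

Areal heat capacity C = ρc_p × D = 4.19×10^6 × 22.1 = 9.26×10^7 J/(m²·K).
τ = C / λ = 9.26×10^7 / 15.9 = 5.82×10^6 s.
Fraction reached: 1 − e^(−t/τ) = 0.29 ⇒ t = −τ ln(1 − 0.29) = τ × 0.342.
t = 1.99×10^6 s = 23.1 days.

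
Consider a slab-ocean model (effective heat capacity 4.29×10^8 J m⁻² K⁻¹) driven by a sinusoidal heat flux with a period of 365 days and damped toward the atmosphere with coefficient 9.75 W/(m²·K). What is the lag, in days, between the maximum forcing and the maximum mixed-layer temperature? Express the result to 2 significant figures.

Areal heat capacity C = 4.29×10^8 J m⁻² K⁻¹ (given).
ω = 2π / 3.15×10^7 s = 1.99×10^-7 s⁻¹.
Phase lag φ = arctan(Cω/λ) = arctan(85.5/9.75) = 1.46 rad.
Time lag = φ / ω = 1.46 / 1.99×10^-7 = 7.31×10^6 s = 84.7 days.

85 days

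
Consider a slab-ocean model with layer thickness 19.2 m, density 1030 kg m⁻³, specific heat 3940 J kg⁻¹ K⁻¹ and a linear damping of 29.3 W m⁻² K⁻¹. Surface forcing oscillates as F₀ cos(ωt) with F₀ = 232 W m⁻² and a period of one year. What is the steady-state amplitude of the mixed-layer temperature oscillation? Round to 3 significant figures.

Areal heat capacity C = ρ c_p D = 1030 × 3940 × 19.2 = 7.79×10^7 J/(m²·K).
Angular frequency ω = 2π / T = 2π / 3.15×10^7 s = 1.99×10^-7 s⁻¹.
√((Cω)² + λ²) = √((15.5)² + 29.3²) = 33.2 W/(m²·K).
Amplitude A = F₀ / √((Cω)²+λ²) = 232 / 33.2 = 7.00 K.

7.00 K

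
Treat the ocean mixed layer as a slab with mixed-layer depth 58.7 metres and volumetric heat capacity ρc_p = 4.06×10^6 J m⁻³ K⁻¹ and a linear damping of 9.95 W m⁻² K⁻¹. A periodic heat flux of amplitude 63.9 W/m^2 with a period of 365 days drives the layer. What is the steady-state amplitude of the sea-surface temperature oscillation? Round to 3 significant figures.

Areal heat capacity C = ρc_p × D = 4.06×10^6 × 58.7 = 2.38×10^8 J/(m²·K).
Angular frequency ω = 2π / T = 2π / 3.15×10^7 s = 1.99×10^-7 s⁻¹.
√((Cω)² + λ²) = √((47.5)² + 9.95²) = 48.5 W/(m²·K).
Amplitude A = F₀ / √((Cω)²+λ²) = 63.9 / 48.5 = 1.32 K.

1.32 K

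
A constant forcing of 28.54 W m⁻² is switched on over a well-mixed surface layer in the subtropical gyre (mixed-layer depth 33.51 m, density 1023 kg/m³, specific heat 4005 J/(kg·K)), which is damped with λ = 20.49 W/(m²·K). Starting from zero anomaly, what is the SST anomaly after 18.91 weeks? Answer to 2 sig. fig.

Areal heat capacity C = ρ c_p D = 1023 × 4005 × 33.51 = 1.37×10^8 J m⁻² K⁻¹.
τ = C / λ = 1.37×10^8 / 20.49 = 6.70×10^6 s.
Equilibrium anomaly ΔT_eq = F / λ = 28.54 / 20.49 = 1.39 K.
t = 18.91 weeks = 1.14×10^7 s, so t/τ = 1.71.
ΔT(t) = ΔT_eq (1 − e^(−t/τ)) = 1.39 × (1 − e^−1.71) = 1.14 K.

1.1 K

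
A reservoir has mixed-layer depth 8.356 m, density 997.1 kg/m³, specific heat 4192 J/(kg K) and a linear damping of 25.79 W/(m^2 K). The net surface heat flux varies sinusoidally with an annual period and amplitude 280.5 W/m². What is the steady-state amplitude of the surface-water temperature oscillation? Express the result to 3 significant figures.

Areal heat capacity C = ρ c_p D = 997.1 × 4192 × 8.356 = 3.49×10^7 J/(m²·K).
Angular frequency ω = 2π / T = 2π / 3.15×10^7 s = 1.99×10^-7 s⁻¹.
√((Cω)² + λ²) = √((6.96)² + 25.79²) = 26.7 W/(m²·K).
Amplitude A = F₀ / √((Cω)²+λ²) = 280.5 / 26.7 = 10.5 K.

10.5 K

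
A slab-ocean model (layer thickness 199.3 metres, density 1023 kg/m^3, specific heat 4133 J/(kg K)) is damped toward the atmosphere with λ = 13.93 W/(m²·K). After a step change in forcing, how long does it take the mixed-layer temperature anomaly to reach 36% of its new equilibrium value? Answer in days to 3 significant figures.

Areal heat capacity C = ρ c_p D = 1023 × 4133 × 199.3 = 8.43×10^8 J/(m^2 K).
τ = C / λ = 8.43×10^8 / 13.93 = 6.05×10^7 s.
Fraction reached: 1 − e^(−t/τ) = 0.36 ⇒ t = −τ ln(1 − 0.36) = τ × 0.446.
t = 2.70×10^7 s = 312 days.

312 days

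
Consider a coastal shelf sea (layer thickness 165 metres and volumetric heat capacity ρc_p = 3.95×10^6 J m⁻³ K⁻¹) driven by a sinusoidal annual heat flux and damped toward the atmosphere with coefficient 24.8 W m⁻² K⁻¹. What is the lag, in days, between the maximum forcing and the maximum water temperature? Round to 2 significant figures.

80 days

Areal heat capacity C = ρc_p × D = 3.95×10^6 × 165 = 6.52×10^8 J/(m^2 K).
ω = 2π / 3.15×10^7 s = 1.99×10^-7 s⁻¹.
Phase lag φ = arctan(Cω/λ) = arctan(130/24.8) = 1.38 rad.
Time lag = φ / ω = 1.38 / 1.99×10^-7 = 6.94×10^6 s = 80.3 days.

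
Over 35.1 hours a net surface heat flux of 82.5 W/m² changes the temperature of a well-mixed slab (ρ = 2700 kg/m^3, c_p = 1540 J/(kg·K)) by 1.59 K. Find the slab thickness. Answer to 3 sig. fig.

Heat input Q = F Δt = 82.5 × 1.26×10^5 s = 1.04×10^7 J/m².
Required areal heat capacity C = Q / ΔT = 6.56×10^6 J/(m²·K).
Depth D = C / (ρ c_p) = 6.56×10^6 / (2700 × 1540) = 1.58 m.

1.58 m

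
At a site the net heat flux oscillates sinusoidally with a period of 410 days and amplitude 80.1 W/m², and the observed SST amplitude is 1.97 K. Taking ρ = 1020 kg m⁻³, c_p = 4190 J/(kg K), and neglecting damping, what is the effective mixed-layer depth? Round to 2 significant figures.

ω = 2π / 3.54×10^7 s = 1.77×10^-7 s⁻¹.
Required C = F₀ / (A ω) = 80.1 / (1.97 × 1.77×10^-7) = 2.29×10^8 J/(m²·K).
D = C / (ρ c_p) = 2.29×10^8 / (1020 × 4190) = 53.6 m.

54 m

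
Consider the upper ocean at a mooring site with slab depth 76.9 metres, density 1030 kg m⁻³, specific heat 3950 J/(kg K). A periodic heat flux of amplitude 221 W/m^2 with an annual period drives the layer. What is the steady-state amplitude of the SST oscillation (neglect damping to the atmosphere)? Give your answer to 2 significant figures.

Areal heat capacity C = ρ c_p D = 1030 × 3950 × 76.9 = 3.13×10^8 J/(m²·K).
Angular frequency ω = 2π / T = 2π / 3.15×10^7 s = 1.99×10^-7 s⁻¹.
Cω = 3.13×10^8 × 1.99×10^-7 = 62.3 W/(m²·K).
Amplitude A = F₀ / (Cω) = 221 / 62.3 = 3.55 K.

3.5 K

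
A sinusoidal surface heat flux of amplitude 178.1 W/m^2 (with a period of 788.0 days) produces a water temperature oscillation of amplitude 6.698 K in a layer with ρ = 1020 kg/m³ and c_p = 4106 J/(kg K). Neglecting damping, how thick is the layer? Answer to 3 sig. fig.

68.8 m

ω = 2π / 6.81×10^7 s = 9.23×10^-8 s⁻¹.
Required C = F₀ / (A ω) = 178.1 / (6.698 × 9.23×10^-8) = 2.88×10^8 J/(m²·K).
D = C / (ρ c_p) = 2.88×10^8 / (1020 × 4106) = 68.8 m.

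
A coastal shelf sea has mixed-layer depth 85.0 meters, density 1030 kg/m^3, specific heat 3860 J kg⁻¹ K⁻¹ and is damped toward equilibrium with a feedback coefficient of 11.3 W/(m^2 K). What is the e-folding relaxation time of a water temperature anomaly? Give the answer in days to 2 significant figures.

350 days

Areal heat capacity C = ρ c_p D = 1030 × 3860 × 85.0 = 3.38×10^8 J/(m^2 K).
Relaxation time τ = C / λ = 3.38×10^8 / 11.3 = 2.99×10^7 s.
In days: 2.99×10^7 s / (86400 s/day) = 346 days.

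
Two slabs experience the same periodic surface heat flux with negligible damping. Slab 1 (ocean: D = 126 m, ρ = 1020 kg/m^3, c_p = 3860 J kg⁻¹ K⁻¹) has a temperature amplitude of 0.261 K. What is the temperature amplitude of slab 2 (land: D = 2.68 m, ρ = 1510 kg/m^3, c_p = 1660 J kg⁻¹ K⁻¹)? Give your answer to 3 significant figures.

19.3 K

C_ocean = 4.96×10^8 J/(m²·K); C_land = 6.72×10^6 J/(m²·K).
A ∝ 1/C ⇒ A_land = A_ocean × C_ocean/C_land = 0.261 × 73.8 = 19.3 K.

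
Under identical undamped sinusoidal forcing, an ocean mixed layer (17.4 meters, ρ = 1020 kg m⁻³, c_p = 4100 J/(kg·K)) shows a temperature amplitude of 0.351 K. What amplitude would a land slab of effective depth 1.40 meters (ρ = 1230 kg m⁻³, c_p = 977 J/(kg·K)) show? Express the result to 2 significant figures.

C_ocean = 7.28×10^7 J/(m²·K); C_land = 1.68×10^6 J/(m²·K).
A ∝ 1/C ⇒ A_land = A_ocean × C_ocean/C_land = 0.351 × 43.3 = 15.2 K.

15 K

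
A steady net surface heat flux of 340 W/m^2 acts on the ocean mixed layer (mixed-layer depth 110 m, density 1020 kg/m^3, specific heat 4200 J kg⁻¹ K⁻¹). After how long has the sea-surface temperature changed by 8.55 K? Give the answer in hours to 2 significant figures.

3300 hours

Areal heat capacity C = ρ c_p D = 1020 × 4200 × 110 = 4.71×10^8 J/(m²·K).
Time required: Δt = C ΔT / F = 4.71×10^8 × 8.55 / 340 = 1.19×10^7 s.
In hours: 1.19×10^7 s / (3600 s/hour) = 3290 hours.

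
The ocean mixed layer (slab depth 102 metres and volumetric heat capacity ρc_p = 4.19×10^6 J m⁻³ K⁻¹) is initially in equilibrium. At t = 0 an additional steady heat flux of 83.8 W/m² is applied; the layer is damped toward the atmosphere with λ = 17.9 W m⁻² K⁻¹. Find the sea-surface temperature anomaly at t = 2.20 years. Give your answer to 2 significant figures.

Areal heat capacity C = ρc_p × D = 4.19×10^6 × 102 = 4.27×10^8 J/(m^2 K).
τ = C / λ = 4.27×10^8 / 17.9 = 2.39×10^7 s.
Equilibrium anomaly ΔT_eq = F / λ = 83.8 / 17.9 = 4.68 K.
t = 2.20 years = 6.94×10^7 s, so t/τ = 2.91.
ΔT(t) = ΔT_eq (1 − e^(−t/τ)) = 4.68 × (1 − e^−2.91) = 4.43 K.

4.4 K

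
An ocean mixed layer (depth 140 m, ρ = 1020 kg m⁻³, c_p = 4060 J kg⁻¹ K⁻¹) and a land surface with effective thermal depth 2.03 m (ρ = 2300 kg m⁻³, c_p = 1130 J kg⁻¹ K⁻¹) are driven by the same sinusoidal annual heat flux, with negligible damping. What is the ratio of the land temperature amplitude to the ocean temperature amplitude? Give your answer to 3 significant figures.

110

C_ocean = 1020 × 4060 × 140 = 5.80×10^8 J/(m²·K).
C_land = 2300 × 1130 × 2.03 = 5.28×10^6 J/(m²·K).
Undamped amplitude ∝ 1/C, so A_land/A_ocean = C_ocean/C_land = 110.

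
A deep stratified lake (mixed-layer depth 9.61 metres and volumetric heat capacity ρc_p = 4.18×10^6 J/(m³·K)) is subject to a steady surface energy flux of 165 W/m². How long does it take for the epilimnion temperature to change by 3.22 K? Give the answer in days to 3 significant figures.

Areal heat capacity C = ρc_p × D = 4.18×10^6 × 9.61 = 4.02×10^7 J/(m^2 K).
Time required: Δt = C ΔT / F = 4.02×10^7 × 3.22 / 165 = 7.84×10^5 s.
In days: 7.84×10^5 s / (86400 s/day) = 9.07 days.

9.07 days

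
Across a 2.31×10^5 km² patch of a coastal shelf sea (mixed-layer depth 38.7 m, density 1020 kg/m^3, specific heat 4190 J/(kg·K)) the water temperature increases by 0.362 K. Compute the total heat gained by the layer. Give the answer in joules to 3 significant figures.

Areal heat capacity C = ρ c_p D = 1020 × 4190 × 38.7 = 1.65×10^8 J/(m²·K).
Heat per unit area: q = C ΔT = 1.65×10^8 × 0.362 = 5.99×10^7 J/m².
Total heat: Q = q × A = 5.99×10^7 × (2.31×10^5 × 10⁶ m²) = 1.38×10^19 J.

1.38×10^19 J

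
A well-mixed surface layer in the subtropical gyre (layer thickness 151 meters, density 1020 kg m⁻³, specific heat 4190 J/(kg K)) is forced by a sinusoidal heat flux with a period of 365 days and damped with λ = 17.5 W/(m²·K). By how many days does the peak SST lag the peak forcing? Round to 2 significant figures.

Areal heat capacity C = ρ c_p D = 1020 × 4190 × 151 = 6.45×10^8 J/(m^2 K).
ω = 2π / 3.15×10^7 s = 1.99×10^-7 s⁻¹.
Phase lag φ = arctan(Cω/λ) = arctan(129/17.5) = 1.44 rad.
Time lag = φ / ω = 1.44 / 1.99×10^-7 = 7.21×10^6 s = 83.4 days.

83 days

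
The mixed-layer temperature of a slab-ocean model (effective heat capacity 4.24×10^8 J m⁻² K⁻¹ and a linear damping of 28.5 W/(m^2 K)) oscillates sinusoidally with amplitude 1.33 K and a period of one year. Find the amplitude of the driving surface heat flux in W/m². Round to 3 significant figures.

Areal heat capacity C = 4.24×10^8 J m⁻² K⁻¹ (given).
ω = 2π / 3.15×10^7 s = 1.99×10^-7 s⁻¹.
√((Cω)² + λ²) = √((84.5)² + 28.5²) = 89.2 W/(m²·K).
F₀ = A × √((Cω)²+λ²) = 1.33 × 89.2 = 119 W/m².

119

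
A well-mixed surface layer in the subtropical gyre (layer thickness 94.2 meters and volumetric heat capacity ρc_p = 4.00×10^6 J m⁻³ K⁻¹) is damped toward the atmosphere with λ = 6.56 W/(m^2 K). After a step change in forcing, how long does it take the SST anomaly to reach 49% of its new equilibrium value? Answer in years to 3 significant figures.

1.23 years

Areal heat capacity C = ρc_p × D = 4.00×10^6 × 94.2 = 3.77×10^8 J/(m^2 K).
τ = C / λ = 3.77×10^8 / 6.56 = 5.74×10^7 s.
Fraction reached: 1 − e^(−t/τ) = 0.49 ⇒ t = −τ ln(1 − 0.49) = τ × 0.673.
t = 3.87×10^7 s = 1.23 years.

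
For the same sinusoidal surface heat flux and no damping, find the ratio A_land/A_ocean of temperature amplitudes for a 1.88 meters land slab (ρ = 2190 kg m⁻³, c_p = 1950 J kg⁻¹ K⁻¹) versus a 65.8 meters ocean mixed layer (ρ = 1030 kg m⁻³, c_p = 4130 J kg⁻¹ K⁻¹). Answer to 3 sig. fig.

C_ocean = 1030 × 4130 × 65.8 = 2.80×10^8 J/(m²·K).
C_land = 2190 × 1950 × 1.88 = 8.03×10^6 J/(m²·K).
Undamped amplitude ∝ 1/C, so A_land/A_ocean = C_ocean/C_land = 34.9.

34.9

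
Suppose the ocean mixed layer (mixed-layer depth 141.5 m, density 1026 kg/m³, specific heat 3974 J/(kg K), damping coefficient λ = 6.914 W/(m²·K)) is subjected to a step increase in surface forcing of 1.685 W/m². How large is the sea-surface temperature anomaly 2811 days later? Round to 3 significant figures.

0.230 K

Areal heat capacity C = ρ c_p D = 1026 × 3974 × 141.5 = 5.77×10^8 J m⁻² K⁻¹.
τ = C / λ = 5.77×10^8 / 6.914 = 8.34×10^7 s.
Equilibrium anomaly ΔT_eq = F / λ = 1.685 / 6.914 = 0.244 K.
t = 2811 days = 2.43×10^8 s, so t/τ = 2.91.
ΔT(t) = ΔT_eq (1 − e^(−t/τ)) = 0.244 × (1 − e^−2.91) = 0.230 K.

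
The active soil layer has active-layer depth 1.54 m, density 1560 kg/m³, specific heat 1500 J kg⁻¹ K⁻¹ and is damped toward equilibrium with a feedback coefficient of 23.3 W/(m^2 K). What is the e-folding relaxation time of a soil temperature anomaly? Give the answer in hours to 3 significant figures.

43.0 hours

Areal heat capacity C = ρ c_p D = 1560 × 1500 × 1.54 = 3.60×10^6 J/(m²·K).
Relaxation time τ = C / λ = 3.60×10^6 / 23.3 = 1.55×10^5 s.
In hours: 1.55×10^5 s / (3600 s/hour) = 43.0 hours.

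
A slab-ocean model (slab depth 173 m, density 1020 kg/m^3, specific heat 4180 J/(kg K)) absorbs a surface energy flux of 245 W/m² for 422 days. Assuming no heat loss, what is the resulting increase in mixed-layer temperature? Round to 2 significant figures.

12 K

Areal heat capacity C = ρ c_p D = 1020 × 4180 × 173 = 7.38×10^8 J/(m²·K).
Net heat input Q = F Δt = 245 × (422 days × 86400 s/day) = 8.93×10^9 J/m².
ΔT = Q / C = 8.93×10^9 / 7.38×10^8 = 12.1 K.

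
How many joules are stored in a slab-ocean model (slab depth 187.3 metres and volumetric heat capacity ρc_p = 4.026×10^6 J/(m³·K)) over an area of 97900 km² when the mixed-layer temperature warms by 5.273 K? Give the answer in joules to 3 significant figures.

Areal heat capacity C = ρc_p × D = 4.026×10^6 × 187.3 = 7.54×10^8 J/(m^2 K).
Heat per unit area: q = C ΔT = 7.54×10^8 × 5.273 = 3.98×10^9 J/m².
Total heat: Q = q × A = 3.98×10^9 × (97900 × 10⁶ m²) = 3.89×10^20 J.

3.89×10^20 J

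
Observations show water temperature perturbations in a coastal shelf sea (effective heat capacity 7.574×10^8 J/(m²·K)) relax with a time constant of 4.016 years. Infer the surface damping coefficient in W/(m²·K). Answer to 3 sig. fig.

Areal heat capacity C = 7.574×10^8 J/(m²·K) (given).
τ = 4.016 years = 1.27×10^8 s.
λ = C / τ = 7.57×10^8 / 1.27×10^8 = 5.98 W/(m²·K).

5.98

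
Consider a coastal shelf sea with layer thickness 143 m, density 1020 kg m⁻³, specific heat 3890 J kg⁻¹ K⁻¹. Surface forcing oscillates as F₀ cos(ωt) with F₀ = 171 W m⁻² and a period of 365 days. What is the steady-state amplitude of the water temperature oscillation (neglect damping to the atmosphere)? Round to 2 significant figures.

Areal heat capacity C = ρ c_p D = 1020 × 3890 × 143 = 5.67×10^8 J/(m^2 K).
Angular frequency ω = 2π / T = 2π / 3.15×10^7 s = 1.99×10^-7 s⁻¹.
Cω = 5.67×10^8 × 1.99×10^-7 = 113 W/(m²·K).
Amplitude A = F₀ / (Cω) = 171 / 113 = 1.51 K.

1.5 K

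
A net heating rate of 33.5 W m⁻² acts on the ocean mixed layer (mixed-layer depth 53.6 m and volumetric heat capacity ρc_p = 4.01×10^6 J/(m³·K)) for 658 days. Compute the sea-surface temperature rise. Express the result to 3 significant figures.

Areal heat capacity C = ρc_p × D = 4.01×10^6 × 53.6 = 2.15×10^8 J/(m²·K).
Net heat input Q = F Δt = 33.5 × (658 days × 86400 s/day) = 1.90×10^9 J/m².
ΔT = Q / C = 1.90×10^9 / 2.15×10^8 = 8.86 K.

8.86 K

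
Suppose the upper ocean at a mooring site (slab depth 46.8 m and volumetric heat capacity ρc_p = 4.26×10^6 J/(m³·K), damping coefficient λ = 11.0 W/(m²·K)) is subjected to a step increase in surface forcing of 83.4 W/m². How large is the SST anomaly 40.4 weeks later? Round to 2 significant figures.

5.6 K

Areal heat capacity C = ρc_p × D = 4.26×10^6 × 46.8 = 1.99×10^8 J m⁻² K⁻¹.
τ = C / λ = 1.99×10^8 / 11.0 = 1.81×10^7 s.
Equilibrium anomaly ΔT_eq = F / λ = 83.4 / 11.0 = 7.58 K.
t = 40.4 weeks = 2.44×10^7 s, so t/τ = 1.35.
ΔT(t) = ΔT_eq (1 − e^(−t/τ)) = 7.58 × (1 − e^−1.35) = 5.61 K.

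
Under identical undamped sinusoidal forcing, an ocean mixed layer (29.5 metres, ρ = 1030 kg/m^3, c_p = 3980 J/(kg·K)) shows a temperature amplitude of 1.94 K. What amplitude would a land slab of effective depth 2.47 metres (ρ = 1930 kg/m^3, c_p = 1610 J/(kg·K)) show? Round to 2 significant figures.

31 K

C_ocean = 1.21×10^8 J/(m²·K); C_land = 7.68×10^6 J/(m²·K).
A ∝ 1/C ⇒ A_land = A_ocean × C_ocean/C_land = 1.94 × 15.8 = 30.6 K.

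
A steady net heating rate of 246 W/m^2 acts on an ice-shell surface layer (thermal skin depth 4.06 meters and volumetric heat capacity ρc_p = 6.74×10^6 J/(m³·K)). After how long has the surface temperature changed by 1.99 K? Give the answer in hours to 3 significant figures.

Areal heat capacity C = ρc_p × D = 6.74×10^6 × 4.06 = 2.74×10^7 J m⁻² K⁻¹.
Time required: Δt = C ΔT / F = 2.74×10^7 × 1.99 / 246 = 2.21×10^5 s.
In hours: 2.21×10^5 s / (3600 s/hour) = 61.5 hours.

61.5 hours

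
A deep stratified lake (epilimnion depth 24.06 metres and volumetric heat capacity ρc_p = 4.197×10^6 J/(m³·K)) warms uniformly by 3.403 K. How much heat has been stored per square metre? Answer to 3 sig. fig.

Areal heat capacity C = ρc_p × D = 4.197×10^6 × 24.06 = 1.01×10^8 J/(m^2 K).
ΔQ = C ΔT = 1.01×10^8 × 3.403 = 3.44×10^8 J/m².

3.44×10^8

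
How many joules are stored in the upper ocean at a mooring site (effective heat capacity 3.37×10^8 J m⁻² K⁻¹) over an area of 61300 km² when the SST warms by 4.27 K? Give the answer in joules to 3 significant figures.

Areal heat capacity C = 3.37×10^8 J m⁻² K⁻¹ (given).
Heat per unit area: q = C ΔT = 3.37×10^8 × 4.27 = 1.44×10^9 J/m².
Total heat: Q = q × A = 1.44×10^9 × (61300 × 10⁶ m²) = 8.82×10^19 J.

8.82×10^19 J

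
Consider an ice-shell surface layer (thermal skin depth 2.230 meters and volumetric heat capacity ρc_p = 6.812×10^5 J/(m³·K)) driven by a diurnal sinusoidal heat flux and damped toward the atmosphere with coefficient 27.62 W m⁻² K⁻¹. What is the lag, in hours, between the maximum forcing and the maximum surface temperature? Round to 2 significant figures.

Areal heat capacity C = ρc_p × D = 6.812×10^5 × 2.230 = 1.52×10^6 J/(m^2 K).
ω = 2π / 86400 s = 7.27×10^-5 s⁻¹.
Phase lag φ = arctan(Cω/λ) = arctan(110/27.62) = 1.33 rad.
Time lag = φ / ω = 1.33 / 7.27×10^-5 = 18200 s = 5.06 hours.

5.1 hours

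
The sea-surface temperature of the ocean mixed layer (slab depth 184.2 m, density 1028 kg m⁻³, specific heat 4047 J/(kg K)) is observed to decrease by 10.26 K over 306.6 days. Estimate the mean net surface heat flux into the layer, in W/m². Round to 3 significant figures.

-297

Areal heat capacity C = ρ c_p D = 1028 × 4047 × 184.2 = 7.66×10^8 J m⁻² K⁻¹.
Required heat per unit area: Q = C ΔT = 7.66×10^8 × -10.26 = -7.86×10^9 J/m².
Flux F = Q / Δt = -7.86×10^9 / 2.65×10^7 s = -297 W/m².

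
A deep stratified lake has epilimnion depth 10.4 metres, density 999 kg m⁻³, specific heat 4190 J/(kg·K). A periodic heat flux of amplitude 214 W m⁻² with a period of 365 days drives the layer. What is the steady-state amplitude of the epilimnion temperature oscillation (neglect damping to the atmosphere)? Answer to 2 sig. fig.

25 K

Areal heat capacity C = ρ c_p D = 999 × 4190 × 10.4 = 4.35×10^7 J m⁻² K⁻¹.
Angular frequency ω = 2π / T = 2π / 3.15×10^7 s = 1.99×10^-7 s⁻¹.
Cω = 4.35×10^7 × 1.99×10^-7 = 8.67 W/(m²·K).
Amplitude A = F₀ / (Cω) = 214 / 8.67 = 24.7 K.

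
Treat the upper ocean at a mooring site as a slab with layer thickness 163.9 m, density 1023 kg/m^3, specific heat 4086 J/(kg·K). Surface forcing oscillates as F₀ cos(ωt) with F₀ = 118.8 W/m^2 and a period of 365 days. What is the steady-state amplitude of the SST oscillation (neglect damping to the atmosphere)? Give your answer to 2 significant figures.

Areal heat capacity C = ρ c_p D = 1023 × 4086 × 163.9 = 6.85×10^8 J/(m^2 K).
Angular frequency ω = 2π / T = 2π / 3.15×10^7 s = 1.99×10^-7 s⁻¹.
Cω = 6.85×10^8 × 1.99×10^-7 = 136 W/(m²·K).
Amplitude A = F₀ / (Cω) = 118.8 / 136 = 0.870 K.

0.87 K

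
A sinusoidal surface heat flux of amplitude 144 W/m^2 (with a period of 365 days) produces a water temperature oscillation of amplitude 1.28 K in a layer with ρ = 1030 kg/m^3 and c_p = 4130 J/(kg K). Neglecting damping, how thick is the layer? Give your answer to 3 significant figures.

ω = 2π / 3.15×10^7 s = 1.99×10^-7 s⁻¹.
Required C = F₀ / (A ω) = 144 / (1.28 × 1.99×10^-7) = 5.65×10^8 J/(m²·K).
D = C / (ρ c_p) = 5.65×10^8 / (1030 × 4130) = 133 m.

133 m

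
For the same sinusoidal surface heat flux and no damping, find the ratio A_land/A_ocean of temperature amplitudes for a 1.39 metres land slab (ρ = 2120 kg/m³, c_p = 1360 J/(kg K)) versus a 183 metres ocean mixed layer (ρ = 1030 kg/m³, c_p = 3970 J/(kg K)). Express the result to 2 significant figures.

190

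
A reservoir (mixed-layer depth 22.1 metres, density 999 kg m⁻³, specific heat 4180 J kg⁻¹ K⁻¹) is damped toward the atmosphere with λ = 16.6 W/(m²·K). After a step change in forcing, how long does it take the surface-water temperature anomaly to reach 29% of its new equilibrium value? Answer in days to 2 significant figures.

Areal heat capacity C = ρ c_p D = 999 × 4180 × 22.1 = 9.23×10^7 J/(m²·K).
τ = C / λ = 9.23×10^7 / 16.6 = 5.56×10^6 s.
Fraction reached: 1 − e^(−t/τ) = 0.29 ⇒ t = −τ ln(1 − 0.29) = τ × 0.342.
t = 1.90×10^6 s = 22.0 days.

22 days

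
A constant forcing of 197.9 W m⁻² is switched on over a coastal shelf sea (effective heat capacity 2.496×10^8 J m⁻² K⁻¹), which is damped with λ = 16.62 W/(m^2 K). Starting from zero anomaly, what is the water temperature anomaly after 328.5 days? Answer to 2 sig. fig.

10 K

Areal heat capacity C = 2.496×10^8 J m⁻² K⁻¹ (given).
τ = C / λ = 2.50×10^8 / 16.62 = 1.50×10^7 s.
Equilibrium anomaly ΔT_eq = F / λ = 197.9 / 16.62 = 11.9 K.
t = 328.5 days = 2.84×10^7 s, so t/τ = 1.89.
ΔT(t) = ΔT_eq (1 − e^(−t/τ)) = 11.9 × (1 − e^−1.89) = 10.1 K.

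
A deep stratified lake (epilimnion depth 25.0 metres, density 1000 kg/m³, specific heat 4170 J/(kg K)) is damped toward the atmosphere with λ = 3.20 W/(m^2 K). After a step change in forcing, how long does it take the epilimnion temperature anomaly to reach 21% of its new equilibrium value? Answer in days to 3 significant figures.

88.9 days

Areal heat capacity C = ρ c_p D = 1000 × 4170 × 25.0 = 1.04×10^8 J/(m²·K).
τ = C / λ = 1.04×10^8 / 3.20 = 3.26×10^7 s.
Fraction reached: 1 − e^(−t/τ) = 0.21 ⇒ t = −τ ln(1 − 0.21) = τ × 0.236.
t = 7.68×10^6 s = 88.9 days.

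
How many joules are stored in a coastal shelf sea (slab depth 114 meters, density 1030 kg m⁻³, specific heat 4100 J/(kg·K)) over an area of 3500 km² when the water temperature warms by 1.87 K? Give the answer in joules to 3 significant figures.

Areal heat capacity C = ρ c_p D = 1030 × 4100 × 114 = 4.81×10^8 J m⁻² K⁻¹.
Heat per unit area: q = C ΔT = 4.81×10^8 × 1.87 = 9.00×10^8 J/m².
Total heat: Q = q × A = 9.00×10^8 × (3500 × 10⁶ m²) = 3.15×10^18 J.

3.15×10^18 J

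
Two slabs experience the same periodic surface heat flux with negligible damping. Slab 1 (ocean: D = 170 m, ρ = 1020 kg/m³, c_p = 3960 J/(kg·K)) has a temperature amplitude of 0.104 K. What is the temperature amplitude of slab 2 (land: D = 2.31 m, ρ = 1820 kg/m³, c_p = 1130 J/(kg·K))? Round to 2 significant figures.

15 K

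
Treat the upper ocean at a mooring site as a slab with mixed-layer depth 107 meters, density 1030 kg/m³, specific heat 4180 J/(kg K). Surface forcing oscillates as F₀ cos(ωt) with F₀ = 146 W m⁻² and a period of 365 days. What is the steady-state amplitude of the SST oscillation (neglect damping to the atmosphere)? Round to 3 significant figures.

1.59 K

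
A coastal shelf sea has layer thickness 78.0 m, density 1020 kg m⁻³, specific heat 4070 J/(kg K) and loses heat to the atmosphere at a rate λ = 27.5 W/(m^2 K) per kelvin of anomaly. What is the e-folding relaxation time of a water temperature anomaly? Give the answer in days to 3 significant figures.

Areal heat capacity C = ρ c_p D = 1020 × 4070 × 78.0 = 3.24×10^8 J/(m²·K).
Relaxation time τ = C / λ = 3.24×10^8 / 27.5 = 1.18×10^7 s.
In days: 1.18×10^7 s / (86400 s/day) = 136 days.

136 days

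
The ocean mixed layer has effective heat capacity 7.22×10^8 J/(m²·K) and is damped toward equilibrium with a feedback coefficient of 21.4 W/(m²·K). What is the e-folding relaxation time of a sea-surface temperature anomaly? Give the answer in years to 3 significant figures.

1.07 years

Areal heat capacity C = 7.22×10^8 J/(m²·K) (given).
Relaxation time τ = C / λ = 7.22×10^8 / 21.4 = 3.37×10^7 s.
In years: 3.37×10^7 s / (3.156×10^7 s/year) = 1.07 years.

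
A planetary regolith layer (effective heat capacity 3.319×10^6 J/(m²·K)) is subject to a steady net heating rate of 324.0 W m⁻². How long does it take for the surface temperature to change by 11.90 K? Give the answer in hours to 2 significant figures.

34 hours

Areal heat capacity C = 3.319×10^6 J/(m²·K) (given).
Time required: Δt = C ΔT / F = 3.32×10^6 × 11.90 / 324.0 = 1.22×10^5 s.
In hours: 1.22×10^5 s / (3600 s/hour) = 33.9 hours.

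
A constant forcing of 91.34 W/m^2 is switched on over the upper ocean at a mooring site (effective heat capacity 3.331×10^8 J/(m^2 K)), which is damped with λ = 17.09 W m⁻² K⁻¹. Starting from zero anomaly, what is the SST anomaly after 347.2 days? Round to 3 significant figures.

Areal heat capacity C = 3.331×10^8 J/(m^2 K) (given).
τ = C / λ = 3.33×10^8 / 17.09 = 1.95×10^7 s.
Equilibrium anomaly ΔT_eq = F / λ = 91.34 / 17.09 = 5.34 K.
t = 347.2 days = 3.00×10^7 s, so t/τ = 1.54.
ΔT(t) = ΔT_eq (1 − e^(−t/τ)) = 5.34 × (1 − e^−1.54) = 4.20 K.

4.20 K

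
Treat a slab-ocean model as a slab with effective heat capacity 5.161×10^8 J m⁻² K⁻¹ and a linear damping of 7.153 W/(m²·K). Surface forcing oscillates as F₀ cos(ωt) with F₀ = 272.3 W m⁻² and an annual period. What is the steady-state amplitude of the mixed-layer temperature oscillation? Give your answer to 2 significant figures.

Areal heat capacity C = 5.161×10^8 J m⁻² K⁻¹ (given).
Angular frequency ω = 2π / T = 2π / 3.15×10^7 s = 1.99×10^-7 s⁻¹.
√((Cω)² + λ²) = √((103)² + 7.153²) = 103 W/(m²·K).
Amplitude A = F₀ / √((Cω)²+λ²) = 272.3 / 103 = 2.64 K.

2.6 K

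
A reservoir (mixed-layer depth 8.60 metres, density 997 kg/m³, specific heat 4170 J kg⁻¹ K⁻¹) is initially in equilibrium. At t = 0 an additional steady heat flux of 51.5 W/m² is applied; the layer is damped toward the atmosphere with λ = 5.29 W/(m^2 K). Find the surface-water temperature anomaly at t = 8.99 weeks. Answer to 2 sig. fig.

Areal heat capacity C = ρ c_p D = 997 × 4170 × 8.60 = 3.58×10^7 J/(m²·K).
τ = C / λ = 3.58×10^7 / 5.29 = 6.76×10^6 s.
Equilibrium anomaly ΔT_eq = F / λ = 51.5 / 5.29 = 9.74 K.
t = 8.99 weeks = 5.44×10^6 s, so t/τ = 0.804.
ΔT(t) = ΔT_eq (1 − e^(−t/τ)) = 9.74 × (1 − e^−0.804) = 5.38 K.

5.4 K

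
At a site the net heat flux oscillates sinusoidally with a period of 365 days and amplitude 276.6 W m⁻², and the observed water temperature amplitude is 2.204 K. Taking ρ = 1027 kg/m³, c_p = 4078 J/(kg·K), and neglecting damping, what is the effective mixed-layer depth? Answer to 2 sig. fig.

150 m

ω = 2π / 3.15×10^7 s = 1.99×10^-7 s⁻¹.
Required C = F₀ / (A ω) = 276.6 / (2.204 × 1.99×10^-7) = 6.30×10^8 J/(m²·K).
D = C / (ρ c_p) = 6.30×10^8 / (1027 × 4078) = 150 m.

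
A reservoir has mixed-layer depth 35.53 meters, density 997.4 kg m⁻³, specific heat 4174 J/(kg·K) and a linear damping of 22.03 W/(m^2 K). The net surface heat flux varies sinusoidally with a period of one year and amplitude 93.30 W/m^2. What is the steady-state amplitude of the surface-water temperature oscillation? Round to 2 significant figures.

Areal heat capacity C = ρ c_p D = 997.4 × 4174 × 35.53 = 1.48×10^8 J/(m²·K).
Angular frequency ω = 2π / T = 2π / 3.15×10^7 s = 1.99×10^-7 s⁻¹.
√((Cω)² + λ²) = √((29.5)² + 22.03²) = 36.8 W/(m²·K).
Amplitude A = F₀ / √((Cω)²+λ²) = 93.30 / 36.8 = 2.54 K.

2.5 K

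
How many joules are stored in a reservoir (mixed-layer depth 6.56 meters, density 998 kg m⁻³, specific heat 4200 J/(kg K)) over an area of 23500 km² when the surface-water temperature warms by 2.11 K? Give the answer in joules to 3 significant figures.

1.36×10^18 J

Areal heat capacity C = ρ c_p D = 998 × 4200 × 6.56 = 2.75×10^7 J/(m²·K).
Heat per unit area: q = C ΔT = 2.75×10^7 × 2.11 = 5.80×10^7 J/m².
Total heat: Q = q × A = 5.80×10^7 × (23500 × 10⁶ m²) = 1.36×10^18 J.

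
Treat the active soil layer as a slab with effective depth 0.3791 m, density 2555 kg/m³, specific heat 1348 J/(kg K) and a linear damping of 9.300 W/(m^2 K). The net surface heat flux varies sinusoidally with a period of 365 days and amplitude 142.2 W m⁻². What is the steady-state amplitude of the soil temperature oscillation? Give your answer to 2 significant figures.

15 K

Areal heat capacity C = ρ c_p D = 2555 × 1348 × 0.3791 = 1.31×10^6 J/(m^2 K).
Angular frequency ω = 2π / T = 2π / 3.15×10^7 s = 1.99×10^-7 s⁻¹.
√((Cω)² + λ²) = √((0.260)² + 9.300²) = 9.30 W/(m²·K).
Amplitude A = F₀ / √((Cω)²+λ²) = 142.2 / 9.30 = 15.3 K.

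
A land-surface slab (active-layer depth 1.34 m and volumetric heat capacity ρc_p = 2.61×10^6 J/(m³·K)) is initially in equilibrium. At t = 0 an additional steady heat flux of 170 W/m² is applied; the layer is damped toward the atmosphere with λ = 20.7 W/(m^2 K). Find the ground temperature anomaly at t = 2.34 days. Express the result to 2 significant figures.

5.7 K

Areal heat capacity C = ρc_p × D = 2.61×10^6 × 1.34 = 3.50×10^6 J m⁻² K⁻¹.
τ = C / λ = 3.50×10^6 / 20.7 = 1.69×10^5 s.
Equilibrium anomaly ΔT_eq = F / λ = 170 / 20.7 = 8.21 K.
t = 2.34 days = 2.02×10^5 s, so t/τ = 1.20.
ΔT(t) = ΔT_eq (1 − e^(−t/τ)) = 8.21 × (1 − e^−1.20) = 5.73 K.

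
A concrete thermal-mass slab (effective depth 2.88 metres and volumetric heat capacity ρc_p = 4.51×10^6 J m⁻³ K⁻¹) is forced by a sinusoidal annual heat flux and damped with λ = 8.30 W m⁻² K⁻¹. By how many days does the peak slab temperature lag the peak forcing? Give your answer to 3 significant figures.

Areal heat capacity C = ρc_p × D = 4.51×10^6 × 2.88 = 1.30×10^7 J m⁻² K⁻¹.
ω = 2π / 3.15×10^7 s = 1.99×10^-7 s⁻¹.
Phase lag φ = arctan(Cω/λ) = arctan(2.59/8.30) = 0.302 rad.
Time lag = φ / ω = 0.302 / 1.99×10^-7 = 1.52×10^6 s = 17.6 days.

17.6 days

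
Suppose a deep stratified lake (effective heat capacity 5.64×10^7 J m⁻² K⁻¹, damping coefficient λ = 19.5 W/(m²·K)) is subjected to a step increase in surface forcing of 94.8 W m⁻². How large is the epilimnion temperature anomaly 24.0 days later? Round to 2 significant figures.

Areal heat capacity C = 5.64×10^7 J m⁻² K⁻¹ (given).
τ = C / λ = 5.64×10^7 / 19.5 = 2.89×10^6 s.
Equilibrium anomaly ΔT_eq = F / λ = 94.8 / 19.5 = 4.86 K.
t = 24.0 days = 2.07×10^6 s, so t/τ = 0.717.
ΔT(t) = ΔT_eq (1 − e^(−t/τ)) = 4.86 × (1 − e^−0.717) = 2.49 K.

2.5 K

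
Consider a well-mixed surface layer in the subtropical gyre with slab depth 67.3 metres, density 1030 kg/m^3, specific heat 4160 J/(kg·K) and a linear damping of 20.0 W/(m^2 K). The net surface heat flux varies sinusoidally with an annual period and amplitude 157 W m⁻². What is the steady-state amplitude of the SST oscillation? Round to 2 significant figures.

Areal heat capacity C = ρ c_p D = 1030 × 4160 × 67.3 = 2.88×10^8 J/(m²·K).
Angular frequency ω = 2π / T = 2π / 3.15×10^7 s = 1.99×10^-7 s⁻¹.
√((Cω)² + λ²) = √((57.5)² + 20.0²) = 60.8 W/(m²·K).
Amplitude A = F₀ / √((Cω)²+λ²) = 157 / 60.8 = 2.58 K.

2.6 K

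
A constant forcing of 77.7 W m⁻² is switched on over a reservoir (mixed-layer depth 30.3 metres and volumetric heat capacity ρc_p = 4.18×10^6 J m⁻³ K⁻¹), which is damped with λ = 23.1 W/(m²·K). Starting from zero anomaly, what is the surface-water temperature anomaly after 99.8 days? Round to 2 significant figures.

Areal heat capacity C = ρc_p × D = 4.18×10^6 × 30.3 = 1.27×10^8 J m⁻² K⁻¹.
τ = C / λ = 1.27×10^8 / 23.1 = 5.48×10^6 s.
Equilibrium anomaly ΔT_eq = F / λ = 77.7 / 23.1 = 3.36 K.
t = 99.8 days = 8.62×10^6 s, so t/τ = 1.57.
ΔT(t) = ΔT_eq (1 − e^(−t/τ)) = 3.36 × (1 − e^−1.57) = 2.67 K.

2.7 K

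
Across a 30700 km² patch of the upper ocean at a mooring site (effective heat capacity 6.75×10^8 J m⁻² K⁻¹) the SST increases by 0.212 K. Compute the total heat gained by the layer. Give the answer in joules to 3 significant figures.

4.39×10^18 J

Areal heat capacity C = 6.75×10^8 J m⁻² K⁻¹ (given).
Heat per unit area: q = C ΔT = 6.75×10^8 × 0.212 = 1.43×10^8 J/m².
Total heat: Q = q × A = 1.43×10^8 × (30700 × 10⁶ m²) = 4.39×10^18 J.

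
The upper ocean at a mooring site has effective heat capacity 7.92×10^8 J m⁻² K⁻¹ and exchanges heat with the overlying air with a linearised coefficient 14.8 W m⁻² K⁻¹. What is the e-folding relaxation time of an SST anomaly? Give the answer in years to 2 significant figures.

1.7 years

Areal heat capacity C = 7.92×10^8 J m⁻² K⁻¹ (given).
Relaxation time τ = C / λ = 7.92×10^8 / 14.8 = 5.35×10^7 s.
In years: 5.35×10^7 s / (3.156×10^7 s/year) = 1.70 years.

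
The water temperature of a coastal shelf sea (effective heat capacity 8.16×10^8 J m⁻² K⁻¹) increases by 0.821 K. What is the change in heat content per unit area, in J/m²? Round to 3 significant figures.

6.70×10^8

Areal heat capacity C = 8.16×10^8 J m⁻² K⁻¹ (given).
ΔQ = C ΔT = 8.16×10^8 × 0.821 = 6.70×10^8 J/m².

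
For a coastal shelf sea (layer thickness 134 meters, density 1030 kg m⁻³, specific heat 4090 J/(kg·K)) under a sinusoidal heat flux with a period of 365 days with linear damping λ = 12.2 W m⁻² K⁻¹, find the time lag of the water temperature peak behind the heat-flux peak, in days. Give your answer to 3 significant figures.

Areal heat capacity C = ρ c_p D = 1030 × 4090 × 134 = 5.65×10^8 J m⁻² K⁻¹.
ω = 2π / 3.15×10^7 s = 1.99×10^-7 s⁻¹.
Phase lag φ = arctan(Cω/λ) = arctan(112/12.2) = 1.46 rad.
Time lag = φ / ω = 1.46 / 1.99×10^-7 = 7.34×10^6 s = 85.0 days.

85.0 days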